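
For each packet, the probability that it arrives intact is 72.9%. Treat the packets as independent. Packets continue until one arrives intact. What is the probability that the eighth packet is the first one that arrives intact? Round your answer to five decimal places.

Geometric (trials to first success), p = 0.729.
P(Y = 8) = (1−p)^7 · p = 0.00010735 · 0.729 = 0.0000783

0.00008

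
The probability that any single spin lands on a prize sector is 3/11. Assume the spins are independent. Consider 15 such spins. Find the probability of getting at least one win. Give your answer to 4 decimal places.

0.9916

P(at least one) = 1 − P(none) = 1 − (1 − 0.272727)^15
= 1 − 0.008423 = 0.991577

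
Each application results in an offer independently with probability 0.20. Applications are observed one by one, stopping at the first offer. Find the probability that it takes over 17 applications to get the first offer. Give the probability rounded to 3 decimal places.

Y = number of applications to the first success; geometric, p = 0.20.
P(Y > 17) = P(first 17 all fail) = (1−p)^17 = 0.02252

0.023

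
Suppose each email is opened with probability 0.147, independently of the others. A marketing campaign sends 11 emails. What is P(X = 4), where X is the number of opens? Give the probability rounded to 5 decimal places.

0.05063

X ~ Binomial(n=11, p=0.147).
P(X=4) = C(11,4) · p^4 · (1−p)^7
= 330 · 0.00046695 · 0.32858 = 0.0506322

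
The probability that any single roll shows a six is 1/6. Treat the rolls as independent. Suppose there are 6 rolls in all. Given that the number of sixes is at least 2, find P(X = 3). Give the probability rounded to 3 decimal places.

0.204

X ~ Binomial(6, 0.166667). Want P(X=3 | X≥2) = P(X=3) / P(X≥2).
P(X=3) = C(6,3)·0.166667^3·0.833333^3 = 0.05358
P(X≥2) = 1 − 0.33490 − 0.40188 = 0.26322
Ratio = 0.05358 / 0.26322 = 0.20357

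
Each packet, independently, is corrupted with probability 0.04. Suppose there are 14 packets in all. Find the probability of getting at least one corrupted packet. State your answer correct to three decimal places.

0.435

P(at least one) = 1 − P(none) = 1 − (1 − 0.04)^14
= 1 − 0.56467 = 0.43533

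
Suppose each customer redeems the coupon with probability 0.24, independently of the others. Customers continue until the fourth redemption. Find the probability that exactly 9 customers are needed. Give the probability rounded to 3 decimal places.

0.047

Y = trial on which the fourth success occurs; negative binomial, r=4, p=0.24.
P(Y=9) = C(8,3) · p^4 · (1−p)^5
= 56 · 0.0033178 · 0.25355 = 0.04711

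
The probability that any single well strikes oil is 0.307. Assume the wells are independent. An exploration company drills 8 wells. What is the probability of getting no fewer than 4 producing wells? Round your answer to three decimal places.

0.207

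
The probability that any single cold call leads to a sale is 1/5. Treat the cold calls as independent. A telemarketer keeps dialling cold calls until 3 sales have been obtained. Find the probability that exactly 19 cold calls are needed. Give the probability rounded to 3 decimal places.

0.034

Y = trial on which the third success occurs; negative binomial, r=3, p=0.20.
P(Y=19) = C(18,2) · p^3 · (1−p)^16
= 153 · 0.008 · 0.028147 = 0.03445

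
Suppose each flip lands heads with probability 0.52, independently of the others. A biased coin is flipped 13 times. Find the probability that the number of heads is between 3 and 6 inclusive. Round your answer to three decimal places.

X ~ Binomial(13, 0.52); P(3 ≤ X ≤ 6) = Σ C(13,k) p^k (1−p)^(13−k) over k:
  k=3: C(13,3)·0.52^3·0.48^10 = 0.02611
  k=4: C(13,4)·0.52^4·0.48^9 = 0.07071
  k=5: C(13,5)·0.52^5·0.48^8 = 0.13789
  k=6: C(13,6)·0.52^6·0.48^7 = 0.19917
Total = 0.43388

0.434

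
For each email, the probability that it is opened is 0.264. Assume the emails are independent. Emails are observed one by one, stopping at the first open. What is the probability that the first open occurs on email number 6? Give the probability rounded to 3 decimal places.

0.057

Geometric (trials to first success), p = 0.264.
P(Y = 6) = (1−p)^5 · p = 0.21597 · 0.264 = 0.05702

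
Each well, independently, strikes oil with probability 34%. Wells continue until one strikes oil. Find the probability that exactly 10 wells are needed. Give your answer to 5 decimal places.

0.00808

Geometric (trials to first success), p = 0.34.
P(Y = 10) = (1−p)^9 · p = 0.023763 · 0.34 = 0.0080793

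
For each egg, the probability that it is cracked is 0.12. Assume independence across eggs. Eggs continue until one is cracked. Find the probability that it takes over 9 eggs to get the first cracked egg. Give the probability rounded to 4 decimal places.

Y = number of eggs to the first success; geometric, p = 0.12.
P(Y > 9) = P(first 9 all fail) = (1−p)^9 = 0.316478

0.3165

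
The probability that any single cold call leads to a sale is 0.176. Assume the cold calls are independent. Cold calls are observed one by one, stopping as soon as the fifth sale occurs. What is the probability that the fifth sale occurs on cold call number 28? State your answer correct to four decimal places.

0.0345

Y = trial on which the fifth success occurs; negative binomial, r=5, p=0.176.
P(Y=28) = C(27,4) · p^5 · (1−p)^23
= 17550 · 0.00016887 · 0.01165 = 0.034528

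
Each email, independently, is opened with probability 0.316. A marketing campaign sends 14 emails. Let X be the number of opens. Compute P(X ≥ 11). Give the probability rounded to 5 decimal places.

X ~ Binomial(14, 0.316); P(X ≥ 11) = Σ C(14,k) p^k (1−p)^(14−k) over k:
  k=11: C(14,11)·0.316^11·0.684^3 = 0.0003654
  k=12: C(14,12)·0.316^12·0.684^2 = 0.0000422
  k=13: C(14,13)·0.316^13·0.684^1 = 0.0000030
  k=14: C(14,14)·0.316^14·0.684^0 = 0.0000001
Total = 0.0004108

0.00041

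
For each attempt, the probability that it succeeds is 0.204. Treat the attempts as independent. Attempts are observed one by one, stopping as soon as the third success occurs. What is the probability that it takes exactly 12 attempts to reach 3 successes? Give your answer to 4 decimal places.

0.0599

Y = trial on which the third success occurs; negative binomial, r=3, p=0.204.
P(Y=12) = C(11,2) · p^3 · (1−p)^9
= 55 · 0.0084897 · 0.1283 = 0.059906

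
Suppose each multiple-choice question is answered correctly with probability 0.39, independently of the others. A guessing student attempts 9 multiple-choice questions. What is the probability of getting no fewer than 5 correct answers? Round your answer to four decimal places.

X ~ Binomial(9, 0.39); P(X ≥ 5) = Σ C(9,k) p^k (1−p)^(9−k) over k:
  k=5: C(9,5)·0.39^5·0.61^4 = 0.157403
  k=6: C(9,6)·0.39^6·0.61^3 = 0.067090
  k=7: C(9,7)·0.39^7·0.61^2 = 0.018383
  k=8: C(9,8)·0.39^8·0.61^1 = 0.002938
  k=9: C(9,9)·0.39^9·0.61^0 = 0.000209
Total = 0.246023

0.2460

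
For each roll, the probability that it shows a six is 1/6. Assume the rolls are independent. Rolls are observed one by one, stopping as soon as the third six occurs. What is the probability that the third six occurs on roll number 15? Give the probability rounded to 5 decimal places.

0.04725

Y = trial on which the third success occurs; negative binomial, r=3, p=0.166667.
P(Y=15) = C(14,2) · p^3 · (1−p)^12
= 91 · 0.0046296 · 0.11216 = 0.0472512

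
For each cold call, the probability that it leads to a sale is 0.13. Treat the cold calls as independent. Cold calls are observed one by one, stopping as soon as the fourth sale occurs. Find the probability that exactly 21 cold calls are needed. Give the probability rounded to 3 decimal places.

0.031

Y = trial on which the fourth success occurs; negative binomial, r=4, p=0.13.
P(Y=21) = C(20,3) · p^4 · (1−p)^17
= 1140 · 0.00028561 · 0.093719 = 0.03051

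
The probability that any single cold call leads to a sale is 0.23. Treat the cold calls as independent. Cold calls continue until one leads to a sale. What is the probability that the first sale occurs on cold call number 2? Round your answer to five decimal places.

0.17710

Geometric (trials to first success), p = 0.23.
P(Y = 2) = (1−p)^1 · p = 0.77 · 0.23 = 0.1771000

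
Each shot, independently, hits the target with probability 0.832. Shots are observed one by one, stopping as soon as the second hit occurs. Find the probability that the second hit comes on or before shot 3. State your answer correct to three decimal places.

0.925

Finishing within 3 shots ⇔ at least 2 successes in the first 3. With X ~ Binomial(3, 0.832), P(Y ≤ 3) = 1 − P(X ≤ 1).
  k=0: C(3,0)·0.832^0·0.168^3 = 0.00474
  k=1: C(3,1)·0.832^1·0.168^2 = 0.07045
1 − 0.07519 = 0.92481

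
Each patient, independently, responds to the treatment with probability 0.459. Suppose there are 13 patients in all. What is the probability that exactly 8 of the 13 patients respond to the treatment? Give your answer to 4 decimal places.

X ~ Binomial(n=13, p=0.459).
P(X=8) = C(13,8) · p^8 · (1−p)^5
= 1287 · 0.0019702 · 0.046343 = 0.117508

0.1175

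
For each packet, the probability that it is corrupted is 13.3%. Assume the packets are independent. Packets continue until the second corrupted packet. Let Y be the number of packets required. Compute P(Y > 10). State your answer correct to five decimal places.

Needing more than 10 packets ⇔ fewer than 2 successes in the first 10. With X ~ Binomial(10, 0.133), P(Y > 10) = P(X ≤ 1).
  k=0: C(10,0)·0.133^0·0.867^10 = 0.2399888
  k=1: C(10,1)·0.133^1·0.867^9 = 0.3681489
P(X ≤ 1) = 0.6081377

0.60814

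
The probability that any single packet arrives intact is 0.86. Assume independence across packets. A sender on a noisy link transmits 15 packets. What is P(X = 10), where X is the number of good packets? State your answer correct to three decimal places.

X ~ Binomial(n=15, p=0.86).
P(X=10) = C(15,10) · p^10 · (1−p)^5
= 3003 · 0.2213 · 5.3782e-05 = 0.03574

0.036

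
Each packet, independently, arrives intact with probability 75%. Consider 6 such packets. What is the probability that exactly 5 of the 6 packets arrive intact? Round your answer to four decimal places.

0.3560

X ~ Binomial(n=6, p=0.75).
P(X=5) = C(6,5) · p^5 · (1−p)^1
= 6 · 0.2373 · 0.25 = 0.355957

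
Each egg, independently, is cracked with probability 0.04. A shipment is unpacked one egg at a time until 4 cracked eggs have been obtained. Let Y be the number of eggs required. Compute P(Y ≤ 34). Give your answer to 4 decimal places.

0.0457

Finishing within 34 eggs ⇔ at least 4 successes in the first 34. With X ~ Binomial(34, 0.04), P(Y ≤ 34) = 1 − P(X ≤ 3).
  k=0: C(34,0)·0.04^0·0.96^34 = 0.249587
  k=1: C(34,1)·0.04^1·0.96^33 = 0.353582
  k=2: C(34,2)·0.04^2·0.96^32 = 0.243087
  k=3: C(34,3)·0.04^3·0.96^31 = 0.108039
1 − 0.954295 = 0.045705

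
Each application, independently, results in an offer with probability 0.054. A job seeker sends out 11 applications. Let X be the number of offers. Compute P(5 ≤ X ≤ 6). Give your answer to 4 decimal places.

0.0002

X ~ Binomial(11, 0.054); P(5 ≤ X ≤ 6) = Σ C(11,k) p^k (1−p)^(11−k) over k:
  k=5: C(11,5)·0.054^5·0.946^6 = 0.000152
  k=6: C(11,6)·0.054^6·0.946^5 = 0.000009
Total = 0.000161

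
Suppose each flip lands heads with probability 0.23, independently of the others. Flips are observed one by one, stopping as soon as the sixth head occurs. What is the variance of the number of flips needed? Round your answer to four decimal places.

Y = total flips until the sixth success; negative binomial with r=6, p=0.23.
Var(Y) = r(1−p)/p² = 6·0.77 / 0.23² = 87.334594

87.3346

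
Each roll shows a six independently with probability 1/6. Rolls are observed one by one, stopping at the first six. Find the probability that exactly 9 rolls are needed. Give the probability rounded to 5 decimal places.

Geometric (trials to first success), p = 0.166667.
P(Y = 9) = (1−p)^8 · p = 0.23257 · 0.166667 = 0.0387613

0.03876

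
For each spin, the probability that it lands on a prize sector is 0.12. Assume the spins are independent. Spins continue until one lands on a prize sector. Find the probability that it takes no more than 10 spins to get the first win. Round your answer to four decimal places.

Y = number of spins to the first success; geometric, p = 0.12.
P(Y ≤ 10) = 1 − (1−p)^10 = 1 − 0.278501 = 0.721499

0.7215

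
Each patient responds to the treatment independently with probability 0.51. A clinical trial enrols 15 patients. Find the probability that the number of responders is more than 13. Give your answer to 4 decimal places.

0.0006

X ~ Binomial(15, 0.51); P(X ≥ 14) = Σ C(15,k) p^k (1−p)^(15−k) over k:
  k=14: C(15,14)·0.51^14·0.49^1 = 0.000592
  k=15: C(15,15)·0.51^15·0.49^0 = 0.000041
Total = 0.000633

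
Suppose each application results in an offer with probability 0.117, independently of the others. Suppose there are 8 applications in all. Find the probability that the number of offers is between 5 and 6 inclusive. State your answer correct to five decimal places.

0.00090

X ~ Binomial(8, 0.117); P(5 ≤ X ≤ 6) = Σ C(8,k) p^k (1−p)^(8−k) over k:
  k=5: C(8,5)·0.117^5·0.883^3 = 0.0008453
  k=6: C(8,6)·0.117^6·0.883^2 = 0.0000560
Total = 0.0009013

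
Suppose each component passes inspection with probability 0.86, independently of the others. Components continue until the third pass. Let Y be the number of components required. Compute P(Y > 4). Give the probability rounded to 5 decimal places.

0.09680

Needing more than 4 components ⇔ fewer than 3 successes in the first 4. With X ~ Binomial(4, 0.86), P(Y > 4) = P(X ≤ 2).
  k=0: C(4,0)·0.86^0·0.14^4 = 0.0003842
  k=1: C(4,1)·0.86^1·0.14^3 = 0.0094394
  k=2: C(4,2)·0.86^2·0.14^2 = 0.0869770
P(X ≤ 2) = 0.0968005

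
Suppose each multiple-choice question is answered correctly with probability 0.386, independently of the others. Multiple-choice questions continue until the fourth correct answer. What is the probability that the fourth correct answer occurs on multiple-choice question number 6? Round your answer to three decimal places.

0.084

Y = trial on which the fourth success occurs; negative binomial, r=4, p=0.386.
P(Y=6) = C(5,3) · p^4 · (1−p)^2
= 10 · 0.0222 · 0.377 = 0.08369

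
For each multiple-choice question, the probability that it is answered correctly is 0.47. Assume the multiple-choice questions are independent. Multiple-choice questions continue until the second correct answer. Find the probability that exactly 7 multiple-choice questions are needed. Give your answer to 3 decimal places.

Y = trial on which the second success occurs; negative binomial, r=2, p=0.47.
P(Y=7) = C(6,1) · p^2 · (1−p)^5
= 6 · 0.2209 · 0.04182 = 0.05543

0.055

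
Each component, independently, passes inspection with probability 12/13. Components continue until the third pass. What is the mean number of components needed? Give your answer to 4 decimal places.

3.2500

Y = total components until the third success; negative binomial with r=3, p=0.923077.
E[Y] = r / p = 3 / 0.923077 = 3.250000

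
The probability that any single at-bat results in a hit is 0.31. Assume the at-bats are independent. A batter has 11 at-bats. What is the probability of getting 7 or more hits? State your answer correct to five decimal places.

0.02596

X ~ Binomial(11, 0.31); P(X ≥ 7) = Σ C(11,k) p^k (1−p)^(11−k) over k:
  k=7: C(11,7)·0.31^7·0.69^4 = 0.0205798
  k=8: C(11,8)·0.31^8·0.69^3 = 0.0046230
  k=9: C(11,9)·0.31^9·0.69^2 = 0.0006923
  k=10: C(11,10)·0.31^10·0.69^1 = 0.0000622
  k=11: C(11,11)·0.31^11·0.69^0 = 0.0000025
Total = 0.0259599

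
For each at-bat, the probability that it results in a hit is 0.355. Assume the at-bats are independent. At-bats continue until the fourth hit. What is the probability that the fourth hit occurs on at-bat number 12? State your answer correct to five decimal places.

Y = trial on which the fourth success occurs; negative binomial, r=4, p=0.355.
P(Y=12) = C(11,3) · p^4 · (1−p)^8
= 165 · 0.015882 · 0.029956 = 0.0785010

0.07850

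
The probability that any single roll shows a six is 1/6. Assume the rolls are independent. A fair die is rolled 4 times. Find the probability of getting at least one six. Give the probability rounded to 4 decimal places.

P(at least one) = 1 − P(none) = 1 − (1 − 0.166667)^4
= 1 − 0.482253 = 0.517747

0.5177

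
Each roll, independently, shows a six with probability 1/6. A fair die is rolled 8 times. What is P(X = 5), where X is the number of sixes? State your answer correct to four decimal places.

0.0042

X ~ Binomial(n=8, p=0.166667).
P(X=5) = C(8,5) · p^5 · (1−p)^3
= 56 · 0.0001286 · 0.5787 = 0.004168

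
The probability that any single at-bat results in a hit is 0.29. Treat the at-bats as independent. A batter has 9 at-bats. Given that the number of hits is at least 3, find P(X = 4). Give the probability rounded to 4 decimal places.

0.3151

X ~ Binomial(9, 0.29). Want P(X=4 | X≥3) = P(X=4) / P(X≥3).
P(X=4) = C(9,4)·0.29^4·0.71^5 = 0.160788
P(X≥3) = 1 − 0.045849 − 0.168542 − 0.275364 = 0.510246
Ratio = 0.160788 / 0.510246 = 0.315119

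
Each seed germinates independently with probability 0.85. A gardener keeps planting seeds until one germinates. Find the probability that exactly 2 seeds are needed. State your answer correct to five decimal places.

0.12750

Geometric (trials to first success), p = 0.85.
P(Y = 2) = (1−p)^1 · p = 0.15 · 0.85 = 0.1275000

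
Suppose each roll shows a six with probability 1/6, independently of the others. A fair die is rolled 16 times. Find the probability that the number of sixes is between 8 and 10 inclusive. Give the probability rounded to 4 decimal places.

X ~ Binomial(16, 0.166667); P(8 ≤ X ≤ 10) = Σ C(16,k) p^k (1−p)^(16−k) over k:
  k=8: C(16,8)·0.166667^8·0.833333^8 = 0.001782
  k=9: C(16,9)·0.166667^9·0.833333^7 = 0.000317
  k=10: C(16,10)·0.166667^10·0.833333^6 = 0.000044
Total = 0.002143

0.0021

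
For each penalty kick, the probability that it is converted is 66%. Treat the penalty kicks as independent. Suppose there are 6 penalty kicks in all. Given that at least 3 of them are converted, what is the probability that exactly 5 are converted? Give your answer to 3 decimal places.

0.286

X ~ Binomial(6, 0.66). Want P(X=5 | X≥3) = P(X=5) / P(X≥3).
P(X=5) = C(6,5)·0.66^5·0.34^1 = 0.25548
P(X≥3) = 1 − 0.00154 − 0.01799 − 0.08732 = 0.89315
Ratio = 0.25548 / 0.89315 = 0.28604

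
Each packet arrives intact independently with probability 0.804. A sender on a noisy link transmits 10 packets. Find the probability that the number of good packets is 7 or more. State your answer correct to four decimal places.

X ~ Binomial(10, 0.804); P(X ≥ 7) = Σ C(10,k) p^k (1−p)^(10−k) over k:
  k=7: C(10,7)·0.804^7·0.196^3 = 0.196219
  k=8: C(10,8)·0.804^8·0.196^2 = 0.301837
  k=9: C(10,9)·0.804^9·0.196^1 = 0.275144
  k=10: C(10,10)·0.804^10·0.196^0 = 0.112865
Total = 0.886066

0.8861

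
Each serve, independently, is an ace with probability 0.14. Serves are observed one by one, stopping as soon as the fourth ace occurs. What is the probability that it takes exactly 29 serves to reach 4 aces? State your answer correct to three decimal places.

Y = trial on which the fourth success occurs; negative binomial, r=4, p=0.14.
P(Y=29) = C(28,3) · p^4 · (1−p)^25
= 3276 · 0.00038416 · 0.023039 = 0.02899

0.029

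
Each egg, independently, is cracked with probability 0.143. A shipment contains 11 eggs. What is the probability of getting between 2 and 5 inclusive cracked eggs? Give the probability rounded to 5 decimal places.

X ~ Binomial(11, 0.143); P(2 ≤ X ≤ 5) = Σ C(11,k) p^k (1−p)^(11−k) over k:
  k=2: C(11,2)·0.143^2·0.857^9 = 0.2804543
  k=3: C(11,3)·0.143^3·0.857^8 = 0.1403908
  k=4: C(11,4)·0.143^4·0.857^7 = 0.0468515
  k=5: C(11,5)·0.143^5·0.857^6 = 0.0109448
Total = 0.4786415

0.47864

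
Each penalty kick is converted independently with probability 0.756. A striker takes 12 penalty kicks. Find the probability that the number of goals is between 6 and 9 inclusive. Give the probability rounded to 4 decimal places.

0.5781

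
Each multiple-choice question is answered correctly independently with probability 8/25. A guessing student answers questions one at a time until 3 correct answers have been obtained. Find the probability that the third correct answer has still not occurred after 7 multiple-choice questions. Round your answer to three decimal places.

0.601

Needing more than 7 multiple-choice questions ⇔ fewer than 3 successes in the first 7. With X ~ Binomial(7, 0.32), P(Y > 7) = P(X ≤ 2).
  k=0: C(7,0)·0.32^0·0.68^7 = 0.06723
  k=1: C(7,1)·0.32^1·0.68^6 = 0.22146
  k=2: C(7,2)·0.32^2·0.68^5 = 0.31265
P(X ≤ 2) = 0.60135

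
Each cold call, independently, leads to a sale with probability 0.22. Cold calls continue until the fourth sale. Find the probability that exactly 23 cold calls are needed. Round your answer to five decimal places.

0.03214

Y = trial on which the fourth success occurs; negative binomial, r=4, p=0.22.
P(Y=23) = C(22,3) · p^4 · (1−p)^19
= 1540 · 0.0023426 · 0.0089084 = 0.0321373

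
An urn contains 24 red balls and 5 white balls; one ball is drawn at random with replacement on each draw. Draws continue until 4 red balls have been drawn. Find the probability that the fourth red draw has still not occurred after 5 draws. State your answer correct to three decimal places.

Needing more than 5 draws ⇔ fewer than 4 successes in the first 5. With X ~ Binomial(5, 0.827586), P(Y > 5) = P(X ≤ 3).
  k=0: C(5,0)·0.827586^0·0.172414^5 = 0.00015
  k=1: C(5,1)·0.827586^1·0.172414^4 = 0.00366
  k=2: C(5,2)·0.827586^2·0.172414^3 = 0.03510
  k=3: C(5,3)·0.827586^3·0.172414^2 = 0.16849
P(X ≤ 3) = 0.20741

0.207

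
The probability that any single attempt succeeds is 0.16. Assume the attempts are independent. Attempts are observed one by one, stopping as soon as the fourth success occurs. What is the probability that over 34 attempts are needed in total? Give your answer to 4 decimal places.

Needing more than 34 attempts ⇔ fewer than 4 successes in the first 34. With X ~ Binomial(34, 0.16), P(Y > 34) = P(X ≤ 3).
  k=0: C(34,0)·0.16^0·0.84^34 = 0.002664
  k=1: C(34,1)·0.16^1·0.84^33 = 0.017251
  k=2: C(34,2)·0.16^2·0.84^32 = 0.054218
  k=3: C(34,3)·0.16^3·0.84^31 = 0.110156
P(X ≤ 3) = 0.184289

0.1843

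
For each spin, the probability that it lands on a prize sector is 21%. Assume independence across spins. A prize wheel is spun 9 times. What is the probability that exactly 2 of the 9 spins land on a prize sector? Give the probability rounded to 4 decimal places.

X ~ Binomial(n=9, p=0.21).
P(X=2) = C(9,2) · p^2 · (1−p)^7
= 36 · 0.0441 · 0.19204 = 0.304881

0.3049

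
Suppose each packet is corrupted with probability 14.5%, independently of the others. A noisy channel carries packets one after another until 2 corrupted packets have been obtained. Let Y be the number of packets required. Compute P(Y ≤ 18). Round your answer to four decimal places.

0.7584

Finishing within 18 packets ⇔ at least 2 successes in the first 18. With X ~ Binomial(18, 0.145), P(Y ≤ 18) = 1 − P(X ≤ 1).
  k=0: C(18,0)·0.145^0·0.855^18 = 0.059620
  k=1: C(18,1)·0.145^1·0.855^17 = 0.181997
1 − 0.241617 = 0.758383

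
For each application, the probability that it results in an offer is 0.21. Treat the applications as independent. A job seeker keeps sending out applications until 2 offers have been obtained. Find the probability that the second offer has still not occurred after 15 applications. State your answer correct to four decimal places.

Needing more than 15 applications ⇔ fewer than 2 successes in the first 15. With X ~ Binomial(15, 0.21), P(Y > 15) = P(X ≤ 1).
  k=0: C(15,0)·0.21^0·0.79^15 = 0.029134
  k=1: C(15,1)·0.21^1·0.79^14 = 0.116169
P(X ≤ 1) = 0.145303

0.1453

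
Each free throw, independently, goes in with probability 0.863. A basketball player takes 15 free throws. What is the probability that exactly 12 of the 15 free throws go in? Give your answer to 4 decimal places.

0.1997

X ~ Binomial(n=15, p=0.863).
P(X=12) = C(15,12) · p^12 · (1−p)^3
= 455 · 0.17066 · 0.0025714 = 0.199665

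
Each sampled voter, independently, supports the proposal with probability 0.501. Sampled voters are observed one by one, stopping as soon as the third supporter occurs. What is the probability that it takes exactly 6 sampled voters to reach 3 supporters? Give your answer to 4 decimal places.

Y = trial on which the third success occurs; negative binomial, r=3, p=0.501.
P(Y=6) = C(5,2) · p^3 · (1−p)^3
= 10 · 0.12575 · 0.12425 = 0.156248

0.1562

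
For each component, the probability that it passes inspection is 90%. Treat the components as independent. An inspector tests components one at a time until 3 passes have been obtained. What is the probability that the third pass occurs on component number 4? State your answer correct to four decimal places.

0.2187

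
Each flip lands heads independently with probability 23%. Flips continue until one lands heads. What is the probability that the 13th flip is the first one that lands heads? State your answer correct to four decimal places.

Geometric (trials to first success), p = 0.23.
P(Y = 13) = (1−p)^12 · p = 0.04344 · 0.23 = 0.009991

0.0100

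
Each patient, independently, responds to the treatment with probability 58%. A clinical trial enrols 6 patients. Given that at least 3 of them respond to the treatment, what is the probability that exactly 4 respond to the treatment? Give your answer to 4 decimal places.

0.3781

X ~ Binomial(6, 0.58). Want P(X=4 | X≥3) = P(X=4) / P(X≥3).
P(X=4) = C(6,4)·0.58^4·0.42^2 = 0.299434
P(X≥3) = 1 − 0.005489 − 0.045481 − 0.157016 = 0.792014
Ratio = 0.299434 / 0.792014 = 0.378067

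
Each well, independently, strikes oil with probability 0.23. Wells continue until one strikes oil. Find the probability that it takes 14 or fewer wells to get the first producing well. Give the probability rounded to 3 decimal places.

Y = number of wells to the first success; geometric, p = 0.23.
P(Y ≤ 14) = 1 − (1−p)^14 = 1 − 0.02576 = 0.97424

0.974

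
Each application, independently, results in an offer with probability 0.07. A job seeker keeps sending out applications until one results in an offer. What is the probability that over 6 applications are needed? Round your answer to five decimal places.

0.64699

Y = number of applications to the first success; geometric, p = 0.07.
P(Y > 6) = P(first 6 all fail) = (1−p)^6 = 0.6469902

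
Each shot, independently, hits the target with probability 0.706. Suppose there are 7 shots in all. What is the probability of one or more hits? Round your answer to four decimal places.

0.9998

P(at least one) = 1 − P(none) = 1 − (1 − 0.706)^7
= 1 − 0.000190 = 0.999810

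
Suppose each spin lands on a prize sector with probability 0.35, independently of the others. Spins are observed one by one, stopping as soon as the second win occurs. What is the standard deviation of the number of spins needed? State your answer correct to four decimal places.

Y = total spins until the second success; negative binomial with r=2, p=0.35.
SD(Y) = √[r(1−p)/p²] = √(10.612245) = 3.257644

3.2576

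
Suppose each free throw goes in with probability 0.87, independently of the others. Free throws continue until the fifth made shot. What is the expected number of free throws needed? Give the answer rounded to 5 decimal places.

Y = total free throws until the fifth success; negative binomial with r=5, p=0.87.
E[Y] = r / p = 5 / 0.87 = 5.7471264

5.74713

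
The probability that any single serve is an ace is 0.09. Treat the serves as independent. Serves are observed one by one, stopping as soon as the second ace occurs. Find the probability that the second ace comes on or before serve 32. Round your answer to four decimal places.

Finishing within 32 serves ⇔ at least 2 successes in the first 32. With X ~ Binomial(32, 0.09), P(Y ≤ 32) = 1 − P(X ≤ 1).
  k=0: C(32,0)·0.09^0·0.91^32 = 0.048902
  k=1: C(32,1)·0.09^1·0.91^31 = 0.154766
1 − 0.203668 = 0.796332

0.7963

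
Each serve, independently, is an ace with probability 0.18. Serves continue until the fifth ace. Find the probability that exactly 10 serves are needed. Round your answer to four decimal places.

Y = trial on which the fifth success occurs; negative binomial, r=5, p=0.18.
P(Y=10) = C(9,4) · p^5 · (1−p)^5
= 126 · 0.00018896 · 0.37074 = 0.008827

0.0088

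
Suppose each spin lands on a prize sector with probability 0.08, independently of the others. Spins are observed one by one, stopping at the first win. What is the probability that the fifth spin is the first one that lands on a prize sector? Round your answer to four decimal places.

0.0573

Geometric (trials to first success), p = 0.08.
P(Y = 5) = (1−p)^4 · p = 0.71639 · 0.08 = 0.057311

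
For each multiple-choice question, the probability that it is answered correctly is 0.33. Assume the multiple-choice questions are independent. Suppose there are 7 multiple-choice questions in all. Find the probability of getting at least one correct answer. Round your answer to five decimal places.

P(at least one) = 1 − P(none) = 1 − (1 − 0.33)^7
= 1 − 0.0606071 = 0.9393929

0.93939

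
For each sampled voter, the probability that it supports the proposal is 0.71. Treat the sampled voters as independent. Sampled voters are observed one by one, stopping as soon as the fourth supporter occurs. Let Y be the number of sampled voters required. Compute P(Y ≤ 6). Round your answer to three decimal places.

0.763

Finishing within 6 sampled voters ⇔ at least 4 successes in the first 6. With X ~ Binomial(6, 0.71), P(Y ≤ 6) = 1 − P(X ≤ 3).
  k=0: C(6,0)·0.71^0·0.29^6 = 0.00059
  k=1: C(6,1)·0.71^1·0.29^5 = 0.00874
  k=2: C(6,2)·0.71^2·0.29^4 = 0.05348
  k=3: C(6,3)·0.71^3·0.29^3 = 0.17458
1 − 0.23740 = 0.76260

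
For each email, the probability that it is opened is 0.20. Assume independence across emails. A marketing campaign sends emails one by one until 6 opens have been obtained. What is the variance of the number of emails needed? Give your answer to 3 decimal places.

Y = total emails until the sixth success; negative binomial with r=6, p=0.20.
Var(Y) = r(1−p)/p² = 6·0.80 / 0.20² = 120.00000

120.000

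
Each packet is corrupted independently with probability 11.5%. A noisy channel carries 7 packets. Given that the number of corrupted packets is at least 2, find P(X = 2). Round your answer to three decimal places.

X ~ Binomial(7, 0.115). Want P(X=2 | X≥2) = P(X=2) / P(X≥2).
P(X=2) = C(7,2)·0.115^2·0.885^5 = 0.15078
P(X≥2) = 1 − 0.42521 − 0.38677 = 0.18802
Ratio = 0.15078 / 0.18802 = 0.80192

0.802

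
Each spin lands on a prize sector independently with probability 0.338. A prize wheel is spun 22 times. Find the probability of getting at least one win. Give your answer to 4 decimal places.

0.9999

P(at least one) = 1 − P(none) = 1 − (1 − 0.338)^22
= 1 − 0.000115 = 0.999885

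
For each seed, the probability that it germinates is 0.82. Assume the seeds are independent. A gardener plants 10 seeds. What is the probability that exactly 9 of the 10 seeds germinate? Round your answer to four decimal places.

X ~ Binomial(n=10, p=0.82).
P(X=9) = C(10,9) · p^9 · (1−p)^1
= 10 · 0.16762 · 0.18 = 0.301715

0.3017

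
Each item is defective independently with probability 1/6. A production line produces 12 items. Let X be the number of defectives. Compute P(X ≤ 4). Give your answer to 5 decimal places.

X ~ Binomial(12, 0.166667); P(X ≤ 4) = Σ C(12,k) p^k (1−p)^(12−k) over k:
  k=0: C(12,0)·0.166667^0·0.833333^12 = 0.1121567
  k=1: C(12,1)·0.166667^1·0.833333^11 = 0.2691760
  k=2: C(12,2)·0.166667^2·0.833333^10 = 0.2960936
  k=3: C(12,3)·0.166667^3·0.833333^9 = 0.1973957
  k=4: C(12,4)·0.166667^4·0.833333^8 = 0.0888281
Total = 0.9636500

0.96365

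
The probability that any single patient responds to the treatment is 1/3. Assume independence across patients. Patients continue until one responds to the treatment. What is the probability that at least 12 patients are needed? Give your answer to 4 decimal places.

0.0116

Y = number of patients to the first success; geometric, p = 0.333333.
P(Y > 11) = P(first 11 all fail) = (1−p)^11 = 0.011561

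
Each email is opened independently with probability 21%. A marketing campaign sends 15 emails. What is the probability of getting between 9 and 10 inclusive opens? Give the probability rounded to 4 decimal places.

0.0011

X ~ Binomial(15, 0.21); P(9 ≤ X ≤ 10) = Σ C(15,k) p^k (1−p)^(15−k) over k:
  k=9: C(15,9)·0.21^9·0.79^6 = 0.000966
  k=10: C(15,10)·0.21^10·0.79^5 = 0.000154
Total = 0.001120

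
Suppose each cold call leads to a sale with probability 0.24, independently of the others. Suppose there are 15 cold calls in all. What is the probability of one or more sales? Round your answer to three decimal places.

P(at least one) = 1 − P(none) = 1 − (1 − 0.24)^15
= 1 − 0.01630 = 0.98370

0.984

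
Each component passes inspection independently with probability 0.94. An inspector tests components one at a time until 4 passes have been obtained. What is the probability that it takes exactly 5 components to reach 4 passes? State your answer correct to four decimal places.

Y = trial on which the fourth success occurs; negative binomial, r=4, p=0.94.
P(Y=5) = C(4,3) · p^4 · (1−p)^1
= 4 · 0.78075 · 0.06 = 0.187380

0.1874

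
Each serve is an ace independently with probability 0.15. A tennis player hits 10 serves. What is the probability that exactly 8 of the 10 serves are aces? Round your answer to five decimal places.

X ~ Binomial(n=10, p=0.15).
P(X=8) = C(10,8) · p^8 · (1−p)^2
= 45 · 2.5629e-07 · 0.7225 = 0.0000083

0.00001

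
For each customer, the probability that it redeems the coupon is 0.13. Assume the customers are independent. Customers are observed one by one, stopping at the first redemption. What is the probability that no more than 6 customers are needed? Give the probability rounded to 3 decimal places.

0.566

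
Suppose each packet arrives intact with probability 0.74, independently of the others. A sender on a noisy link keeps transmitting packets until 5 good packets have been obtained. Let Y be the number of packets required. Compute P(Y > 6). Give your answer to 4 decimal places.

Needing more than 6 packets ⇔ fewer than 5 successes in the first 6. With X ~ Binomial(6, 0.74), P(Y > 6) = P(X ≤ 4).
  k=0: C(6,0)·0.74^0·0.26^6 = 0.000309
  k=1: C(6,1)·0.74^1·0.26^5 = 0.005275
  k=2: C(6,2)·0.74^2·0.26^4 = 0.037536
  k=3: C(6,3)·0.74^3·0.26^3 = 0.142444
  k=4: C(6,4)·0.74^4·0.26^2 = 0.304064
P(X ≤ 4) = 0.489628

0.4896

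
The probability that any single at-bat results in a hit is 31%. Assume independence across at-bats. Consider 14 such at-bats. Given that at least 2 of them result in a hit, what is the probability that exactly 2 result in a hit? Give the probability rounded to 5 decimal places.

X ~ Binomial(14, 0.31). Want P(X=2 | X≥2) = P(X=2) / P(X≥2).
P(X=2) = C(14,2)·0.31^2·0.69^12 = 0.1018483
P(X≥2) = 1 − 0.0055448 − 0.0348761 = 0.9595791
Ratio = 0.1018483 / 0.9595791 = 0.1061385

0.10614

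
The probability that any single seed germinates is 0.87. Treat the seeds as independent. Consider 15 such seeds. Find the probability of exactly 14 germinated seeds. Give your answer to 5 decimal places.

X ~ Binomial(n=15, p=0.87).
P(X=14) = C(15,14) · p^14 · (1−p)^1
= 15 · 0.14232 · 0.13 = 0.2775263

0.27753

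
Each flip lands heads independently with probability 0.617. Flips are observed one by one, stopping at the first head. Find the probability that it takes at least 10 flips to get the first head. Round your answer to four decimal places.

0.0002

Y = number of flips to the first success; geometric, p = 0.617.
P(Y > 9) = P(first 9 all fail) = (1−p)^9 = 0.000177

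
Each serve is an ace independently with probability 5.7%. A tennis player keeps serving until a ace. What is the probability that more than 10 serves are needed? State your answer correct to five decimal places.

Y = number of serves to the first success; geometric, p = 0.057.
P(Y > 10) = P(first 10 all fail) = (1−p)^10 = 0.5560539

0.55605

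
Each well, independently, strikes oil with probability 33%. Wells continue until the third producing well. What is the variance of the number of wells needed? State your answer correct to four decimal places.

18.4573

Y = total wells until the third success; negative binomial with r=3, p=0.33.
Var(Y) = r(1−p)/p² = 3·0.67 / 0.33² = 18.457300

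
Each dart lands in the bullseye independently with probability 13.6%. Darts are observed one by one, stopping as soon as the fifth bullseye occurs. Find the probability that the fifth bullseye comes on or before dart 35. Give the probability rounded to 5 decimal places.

0.52665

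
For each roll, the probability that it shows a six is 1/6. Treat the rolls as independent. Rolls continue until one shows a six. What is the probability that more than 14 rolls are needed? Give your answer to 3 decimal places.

0.078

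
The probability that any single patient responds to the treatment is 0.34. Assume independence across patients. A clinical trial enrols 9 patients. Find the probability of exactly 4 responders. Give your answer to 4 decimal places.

X ~ Binomial(n=9, p=0.34).
P(X=4) = C(9,4) · p^4 · (1−p)^5
= 126 · 0.013363 · 0.12523 = 0.210866

0.2109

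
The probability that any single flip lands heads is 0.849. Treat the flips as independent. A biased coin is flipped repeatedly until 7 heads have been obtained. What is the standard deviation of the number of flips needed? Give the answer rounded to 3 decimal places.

Y = total flips until the seventh success; negative binomial with r=7, p=0.849.
SD(Y) = √[r(1−p)/p²] = √(1.46642) = 1.21096

1.211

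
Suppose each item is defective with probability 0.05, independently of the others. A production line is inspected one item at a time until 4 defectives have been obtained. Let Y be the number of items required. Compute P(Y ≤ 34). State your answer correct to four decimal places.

Finishing within 34 items ⇔ at least 4 successes in the first 34. With X ~ Binomial(34, 0.05), P(Y ≤ 34) = 1 − P(X ≤ 3).
  k=0: C(34,0)·0.05^0·0.95^34 = 0.174825
  k=1: C(34,1)·0.05^1·0.95^33 = 0.312844
  k=2: C(34,2)·0.05^2·0.95^32 = 0.271680
  k=3: C(34,3)·0.05^3·0.95^31 = 0.152522
1 − 0.911871 = 0.088129

0.0881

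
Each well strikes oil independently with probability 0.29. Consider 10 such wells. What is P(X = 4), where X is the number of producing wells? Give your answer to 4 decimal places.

0.1903

X ~ Binomial(n=10, p=0.29).
P(X=4) = C(10,4) · p^4 · (1−p)^6
= 210 · 0.0070728 · 0.1281 = 0.190266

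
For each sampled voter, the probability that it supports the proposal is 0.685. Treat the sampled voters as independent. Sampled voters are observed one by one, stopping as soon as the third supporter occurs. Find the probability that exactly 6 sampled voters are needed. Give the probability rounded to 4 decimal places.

0.1005

Y = trial on which the third success occurs; negative binomial, r=3, p=0.685.
P(Y=6) = C(5,2) · p^3 · (1−p)^3
= 10 · 0.32142 · 0.031256 = 0.100462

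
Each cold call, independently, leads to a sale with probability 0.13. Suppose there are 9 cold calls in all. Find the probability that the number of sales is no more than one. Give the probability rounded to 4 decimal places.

X ~ Binomial(9, 0.13); P(X ≤ 1) = Σ C(9,k) p^k (1−p)^(9−k) over k:
  k=0: C(9,0)·0.13^0·0.87^9 = 0.285544
  k=1: C(9,1)·0.13^1·0.87^8 = 0.384008
Total = 0.669552

0.6696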